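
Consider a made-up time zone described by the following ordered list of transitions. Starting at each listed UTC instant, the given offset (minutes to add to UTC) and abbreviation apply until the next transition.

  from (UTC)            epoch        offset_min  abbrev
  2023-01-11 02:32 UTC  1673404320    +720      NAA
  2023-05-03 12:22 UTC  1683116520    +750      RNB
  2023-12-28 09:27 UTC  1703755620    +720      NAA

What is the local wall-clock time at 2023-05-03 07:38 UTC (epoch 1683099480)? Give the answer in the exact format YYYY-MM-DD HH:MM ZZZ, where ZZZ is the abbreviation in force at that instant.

2023-05-03 19:38 NAA

Query: 2023-05-03 07:38 UTC
Rule 1/3 (NAA, +12:00): 2023-01-11 02:32 UTC ≤ query < 2023-05-03 12:22 UTC
7·60 + 38 + 720 = 1178 min
1178 = 0·1440 + 1178; 1178 = 19·60 + 38 → 19:38, same day
→ 2023-05-03 19:38 NAA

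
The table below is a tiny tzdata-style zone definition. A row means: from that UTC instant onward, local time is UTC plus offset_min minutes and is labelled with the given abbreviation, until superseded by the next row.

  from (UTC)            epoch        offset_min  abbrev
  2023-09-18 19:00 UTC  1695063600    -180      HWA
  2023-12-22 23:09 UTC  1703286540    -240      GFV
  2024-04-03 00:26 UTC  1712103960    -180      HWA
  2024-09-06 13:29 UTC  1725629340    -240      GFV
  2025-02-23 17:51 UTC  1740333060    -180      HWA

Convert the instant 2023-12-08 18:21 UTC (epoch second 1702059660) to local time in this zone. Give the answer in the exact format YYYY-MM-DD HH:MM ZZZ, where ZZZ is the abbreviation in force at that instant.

2023-12-08 15:21 HWA

Query: 2023-12-08 18:21 UTC
Rule 1/5 (HWA, -03:00): 2023-09-18 19:00 UTC ≤ query < 2023-12-22 23:09 UTC
18·60 + 21 - 180 = 921 min
921 = 0·1440 + 921; 921 = 15·60 + 21 → 15:21, same day
→ 2023-12-08 15:21 HWA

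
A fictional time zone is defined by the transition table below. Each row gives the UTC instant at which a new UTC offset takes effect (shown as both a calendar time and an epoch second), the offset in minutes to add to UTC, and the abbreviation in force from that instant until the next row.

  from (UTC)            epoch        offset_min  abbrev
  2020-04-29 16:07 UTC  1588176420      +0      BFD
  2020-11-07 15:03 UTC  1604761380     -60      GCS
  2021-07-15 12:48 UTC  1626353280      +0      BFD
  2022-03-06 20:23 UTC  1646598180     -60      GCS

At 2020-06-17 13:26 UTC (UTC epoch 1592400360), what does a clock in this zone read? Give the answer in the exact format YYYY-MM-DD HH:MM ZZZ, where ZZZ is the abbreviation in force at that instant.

Query: 2020-06-17 13:26 UTC
Rule 1/4 (BFD, +00:00): 2020-04-29 16:07 UTC ≤ query < 2020-11-07 15:03 UTC
13·60 + 26 + 0 = 806 min
806 = 0·1440 + 806; 806 = 13·60 + 26 → 13:26, same day
→ 2020-06-17 13:26 BFD

2020-06-17 13:26 BFD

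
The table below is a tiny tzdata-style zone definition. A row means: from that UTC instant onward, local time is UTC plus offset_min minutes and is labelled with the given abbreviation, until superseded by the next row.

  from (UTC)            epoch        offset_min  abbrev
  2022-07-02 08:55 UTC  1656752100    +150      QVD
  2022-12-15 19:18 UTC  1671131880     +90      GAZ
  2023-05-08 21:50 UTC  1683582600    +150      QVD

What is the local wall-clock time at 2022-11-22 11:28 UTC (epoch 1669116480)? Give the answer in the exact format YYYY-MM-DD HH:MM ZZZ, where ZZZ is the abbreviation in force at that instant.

Query: 2022-11-22 11:28 UTC
Rule 1/3 (QVD, +02:30): 2022-07-02 08:55 UTC ≤ query < 2022-12-15 19:18 UTC
11·60 + 28 + 150 = 838 min
838 = 0·1440 + 838; 838 = 13·60 + 58 → 13:58, same day
→ 2022-11-22 13:58 QVD

2022-11-22 13:58 QVD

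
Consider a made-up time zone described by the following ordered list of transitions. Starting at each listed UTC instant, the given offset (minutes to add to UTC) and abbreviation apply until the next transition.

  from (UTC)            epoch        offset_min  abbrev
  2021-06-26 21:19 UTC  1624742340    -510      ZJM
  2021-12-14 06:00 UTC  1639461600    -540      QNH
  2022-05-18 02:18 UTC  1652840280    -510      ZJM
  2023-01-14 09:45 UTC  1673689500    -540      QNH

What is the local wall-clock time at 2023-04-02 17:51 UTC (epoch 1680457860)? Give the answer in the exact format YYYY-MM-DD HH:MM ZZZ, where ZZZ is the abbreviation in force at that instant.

Query: 2023-04-02 17:51 UTC
Rule 4/4 (QNH, -09:00): 2023-01-14 09:45 UTC ≤ query < +∞
17·60 + 51 - 540 = 531 min
531 = 0·1440 + 531; 531 = 8·60 + 51 → 08:51, same day
→ 2023-04-02 08:51 QNH

2023-04-02 08:51 QNH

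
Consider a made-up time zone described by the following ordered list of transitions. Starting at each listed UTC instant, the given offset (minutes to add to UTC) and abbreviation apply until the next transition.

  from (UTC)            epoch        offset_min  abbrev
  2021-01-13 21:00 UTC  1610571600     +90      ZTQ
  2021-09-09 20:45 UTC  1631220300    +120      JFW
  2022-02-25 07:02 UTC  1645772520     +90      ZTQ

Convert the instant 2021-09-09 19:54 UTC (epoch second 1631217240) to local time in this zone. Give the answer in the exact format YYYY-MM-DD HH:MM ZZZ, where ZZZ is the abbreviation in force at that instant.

Query: 2021-09-09 19:54 UTC
Rule 1/3 (ZTQ, +01:30): 2021-01-13 21:00 UTC ≤ query < 2021-09-09 20:45 UTC
19·60 + 54 + 90 = 1284 min
1284 = 0·1440 + 1284; 1284 = 21·60 + 24 → 21:24, same day
→ 2021-09-09 21:24 ZTQ

2021-09-09 21:24 ZTQ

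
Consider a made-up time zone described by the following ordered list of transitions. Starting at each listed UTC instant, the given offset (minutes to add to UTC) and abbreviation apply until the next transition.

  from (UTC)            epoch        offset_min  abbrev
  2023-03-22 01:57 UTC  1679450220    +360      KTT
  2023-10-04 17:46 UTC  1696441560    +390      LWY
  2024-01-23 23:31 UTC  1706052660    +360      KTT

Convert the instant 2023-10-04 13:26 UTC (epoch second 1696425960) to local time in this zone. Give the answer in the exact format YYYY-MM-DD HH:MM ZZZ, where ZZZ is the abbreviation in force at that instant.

2023-10-04 19:26 KTT

Query: 2023-10-04 13:26 UTC
Rule 1/3 (KTT, +06:00): 2023-03-22 01:57 UTC ≤ query < 2023-10-04 17:46 UTC
13·60 + 26 + 360 = 1166 min
1166 = 0·1440 + 1166; 1166 = 19·60 + 26 → 19:26, same day
→ 2023-10-04 19:26 KTT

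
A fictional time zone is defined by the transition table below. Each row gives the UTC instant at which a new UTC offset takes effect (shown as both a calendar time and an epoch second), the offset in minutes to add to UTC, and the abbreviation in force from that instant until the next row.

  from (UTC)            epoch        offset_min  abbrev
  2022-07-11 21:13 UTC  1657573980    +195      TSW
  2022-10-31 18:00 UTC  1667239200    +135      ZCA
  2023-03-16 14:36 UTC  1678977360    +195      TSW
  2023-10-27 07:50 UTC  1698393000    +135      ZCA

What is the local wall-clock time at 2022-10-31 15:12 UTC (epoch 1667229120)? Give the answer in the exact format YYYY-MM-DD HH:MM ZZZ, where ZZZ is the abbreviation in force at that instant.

2022-10-31 18:27 TSW

Query: 2022-10-31 15:12 UTC
Rule 1/4 (TSW, +03:15): 2022-07-11 21:13 UTC ≤ query < 2022-10-31 18:00 UTC
15·60 + 12 + 195 = 1107 min
1107 = 0·1440 + 1107; 1107 = 18·60 + 27 → 18:27, same day
→ 2022-10-31 18:27 TSW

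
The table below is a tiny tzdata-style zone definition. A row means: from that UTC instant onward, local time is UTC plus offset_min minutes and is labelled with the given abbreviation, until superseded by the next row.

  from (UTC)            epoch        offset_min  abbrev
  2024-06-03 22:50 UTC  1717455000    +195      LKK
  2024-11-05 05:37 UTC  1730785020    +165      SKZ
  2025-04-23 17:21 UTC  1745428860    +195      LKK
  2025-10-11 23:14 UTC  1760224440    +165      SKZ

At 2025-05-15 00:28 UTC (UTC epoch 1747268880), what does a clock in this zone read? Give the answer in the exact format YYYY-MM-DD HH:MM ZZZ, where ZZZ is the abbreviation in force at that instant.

Query: 2025-05-15 00:28 UTC
Rule 3/4 (LKK, +03:15): 2025-04-23 17:21 UTC ≤ query < 2025-10-11 23:14 UTC
0·60 + 28 + 195 = 223 min
223 = 0·1440 + 223; 223 = 3·60 + 43 → 03:43, same day
→ 2025-05-15 03:43 LKK

2025-05-15 03:43 LKK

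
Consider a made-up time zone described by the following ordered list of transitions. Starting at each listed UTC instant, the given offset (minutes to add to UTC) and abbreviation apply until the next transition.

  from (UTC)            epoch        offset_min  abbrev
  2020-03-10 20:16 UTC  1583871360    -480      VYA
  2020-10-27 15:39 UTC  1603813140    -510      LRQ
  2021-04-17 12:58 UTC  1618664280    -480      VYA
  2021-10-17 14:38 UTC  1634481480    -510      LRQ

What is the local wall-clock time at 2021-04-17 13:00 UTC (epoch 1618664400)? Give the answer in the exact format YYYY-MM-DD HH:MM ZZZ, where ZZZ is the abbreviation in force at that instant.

Query: 2021-04-17 13:00 UTC
Rule 3/4 (VYA, -08:00): 2021-04-17 12:58 UTC ≤ query < 2021-10-17 14:38 UTC
13·60 + 0 - 480 = 300 min
300 = 0·1440 + 300; 300 = 5·60 + 0 → 05:00, same day
→ 2021-04-17 05:00 VYA

2021-04-17 05:00 VYA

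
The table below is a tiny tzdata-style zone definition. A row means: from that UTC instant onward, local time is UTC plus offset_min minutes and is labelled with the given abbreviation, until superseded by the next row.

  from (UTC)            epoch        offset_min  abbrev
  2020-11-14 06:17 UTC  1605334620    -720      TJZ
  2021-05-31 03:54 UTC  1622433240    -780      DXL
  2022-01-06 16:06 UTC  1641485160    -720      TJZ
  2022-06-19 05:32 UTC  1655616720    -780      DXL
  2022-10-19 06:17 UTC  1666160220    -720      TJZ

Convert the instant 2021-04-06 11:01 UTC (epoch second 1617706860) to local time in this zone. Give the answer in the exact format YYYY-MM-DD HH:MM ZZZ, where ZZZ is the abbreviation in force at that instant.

Query: 2021-04-06 11:01 UTC
Rule 1/5 (TJZ, -12:00): 2020-11-14 06:17 UTC ≤ query < 2021-05-31 03:54 UTC
11·60 + 1 - 720 = -59 min
-59 = -1·1440 + 1381; 1381 = 23·60 + 1 → 23:01, 2021-04-06 - 1 day = 2021-04-05
→ 2021-04-05 23:01 TJZ

2021-04-05 23:01 TJZ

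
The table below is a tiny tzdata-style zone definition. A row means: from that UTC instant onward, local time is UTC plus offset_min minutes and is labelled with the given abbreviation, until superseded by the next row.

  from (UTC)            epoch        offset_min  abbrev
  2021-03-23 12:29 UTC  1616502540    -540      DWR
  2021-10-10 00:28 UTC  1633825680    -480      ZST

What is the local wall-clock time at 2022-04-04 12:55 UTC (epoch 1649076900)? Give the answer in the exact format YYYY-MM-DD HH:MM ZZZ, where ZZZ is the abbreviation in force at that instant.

Query: 2022-04-04 12:55 UTC
Rule 2/2 (ZST, -08:00): 2021-10-10 00:28 UTC ≤ query < +∞
12·60 + 55 - 480 = 295 min
295 = 0·1440 + 295; 295 = 4·60 + 55 → 04:55, same day
→ 2022-04-04 04:55 ZST

2022-04-04 04:55 ZST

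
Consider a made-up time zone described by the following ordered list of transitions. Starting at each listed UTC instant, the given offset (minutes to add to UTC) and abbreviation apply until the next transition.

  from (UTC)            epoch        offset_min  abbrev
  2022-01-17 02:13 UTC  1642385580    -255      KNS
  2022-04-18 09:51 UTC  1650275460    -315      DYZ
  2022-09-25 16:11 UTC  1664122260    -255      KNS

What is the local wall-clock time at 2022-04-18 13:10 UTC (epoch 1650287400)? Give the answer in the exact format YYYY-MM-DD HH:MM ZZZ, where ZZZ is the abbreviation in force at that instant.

2022-04-18 07:55 DYZ

Query: 2022-04-18 13:10 UTC
Rule 2/3 (DYZ, -05:15): 2022-04-18 09:51 UTC ≤ query < 2022-09-25 16:11 UTC
13·60 + 10 - 315 = 475 min
475 = 0·1440 + 475; 475 = 7·60 + 55 → 07:55, same day
→ 2022-04-18 07:55 DYZ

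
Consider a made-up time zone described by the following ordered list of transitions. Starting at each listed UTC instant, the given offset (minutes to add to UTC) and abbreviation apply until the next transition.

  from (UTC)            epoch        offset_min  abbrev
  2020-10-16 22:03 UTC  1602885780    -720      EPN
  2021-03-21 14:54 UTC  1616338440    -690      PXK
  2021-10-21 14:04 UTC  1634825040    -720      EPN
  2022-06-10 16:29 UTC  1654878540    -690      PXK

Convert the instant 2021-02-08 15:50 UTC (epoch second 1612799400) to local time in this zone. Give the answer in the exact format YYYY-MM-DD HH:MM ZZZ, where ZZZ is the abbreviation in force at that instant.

2021-02-08 03:50 EPN

Query: 2021-02-08 15:50 UTC
Rule 1/4 (EPN, -12:00): 2020-10-16 22:03 UTC ≤ query < 2021-03-21 14:54 UTC
15·60 + 50 - 720 = 230 min
230 = 0·1440 + 230; 230 = 3·60 + 50 → 03:50, same day
→ 2021-02-08 03:50 EPN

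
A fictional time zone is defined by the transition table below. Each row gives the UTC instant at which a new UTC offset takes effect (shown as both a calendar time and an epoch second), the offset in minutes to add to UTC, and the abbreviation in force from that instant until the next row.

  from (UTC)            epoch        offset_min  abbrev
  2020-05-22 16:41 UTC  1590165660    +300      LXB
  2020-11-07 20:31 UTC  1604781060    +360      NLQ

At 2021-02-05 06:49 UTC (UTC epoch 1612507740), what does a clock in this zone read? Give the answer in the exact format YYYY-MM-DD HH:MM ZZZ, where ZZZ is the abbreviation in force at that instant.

Query: 2021-02-05 06:49 UTC
Rule 2/2 (NLQ, +06:00): 2020-11-07 20:31 UTC ≤ query < +∞
6·60 + 49 + 360 = 769 min
769 = 0·1440 + 769; 769 = 12·60 + 49 → 12:49, same day
→ 2021-02-05 12:49 NLQ

2021-02-05 12:49 NLQ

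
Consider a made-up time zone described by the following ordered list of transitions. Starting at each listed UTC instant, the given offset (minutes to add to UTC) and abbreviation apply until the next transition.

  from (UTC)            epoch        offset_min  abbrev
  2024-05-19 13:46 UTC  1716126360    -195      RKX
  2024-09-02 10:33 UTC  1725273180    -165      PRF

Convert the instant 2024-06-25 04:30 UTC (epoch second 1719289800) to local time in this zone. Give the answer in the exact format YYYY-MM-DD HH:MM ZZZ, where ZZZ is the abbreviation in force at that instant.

2024-06-25 01:15 RKX

Query: 2024-06-25 04:30 UTC
Rule 1/2 (RKX, -03:15): 2024-05-19 13:46 UTC ≤ query < 2024-09-02 10:33 UTC
4·60 + 30 - 195 = 75 min
75 = 0·1440 + 75; 75 = 1·60 + 15 → 01:15, same day
→ 2024-06-25 01:15 RKX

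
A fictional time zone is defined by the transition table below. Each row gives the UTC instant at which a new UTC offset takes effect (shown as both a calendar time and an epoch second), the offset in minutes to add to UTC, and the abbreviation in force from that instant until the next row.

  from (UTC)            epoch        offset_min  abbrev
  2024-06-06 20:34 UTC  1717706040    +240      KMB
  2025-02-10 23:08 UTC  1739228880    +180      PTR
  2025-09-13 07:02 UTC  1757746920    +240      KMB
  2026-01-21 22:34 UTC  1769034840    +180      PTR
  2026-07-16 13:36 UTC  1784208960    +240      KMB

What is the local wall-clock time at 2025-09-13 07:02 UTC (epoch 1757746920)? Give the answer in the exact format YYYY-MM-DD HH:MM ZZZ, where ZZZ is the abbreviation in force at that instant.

Query: 2025-09-13 07:02 UTC
Rule 3/5 (KMB, +04:00): 2025-09-13 07:02 UTC ≤ query < 2026-01-21 22:34 UTC
7·60 + 2 + 240 = 662 min
662 = 0·1440 + 662; 662 = 11·60 + 2 → 11:02, same day
→ 2025-09-13 11:02 KMB

2025-09-13 11:02 KMB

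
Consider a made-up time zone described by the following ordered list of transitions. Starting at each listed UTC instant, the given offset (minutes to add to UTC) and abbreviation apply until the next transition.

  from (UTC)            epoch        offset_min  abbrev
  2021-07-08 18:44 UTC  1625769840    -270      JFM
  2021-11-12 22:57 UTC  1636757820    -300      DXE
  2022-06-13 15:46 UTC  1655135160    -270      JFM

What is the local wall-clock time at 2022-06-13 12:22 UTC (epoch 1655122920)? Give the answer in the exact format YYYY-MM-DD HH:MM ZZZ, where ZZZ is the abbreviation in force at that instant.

Query: 2022-06-13 12:22 UTC
Rule 2/3 (DXE, -05:00): 2021-11-12 22:57 UTC ≤ query < 2022-06-13 15:46 UTC
12·60 + 22 - 300 = 442 min
442 = 0·1440 + 442; 442 = 7·60 + 22 → 07:22, same day
→ 2022-06-13 07:22 DXE

2022-06-13 07:22 DXE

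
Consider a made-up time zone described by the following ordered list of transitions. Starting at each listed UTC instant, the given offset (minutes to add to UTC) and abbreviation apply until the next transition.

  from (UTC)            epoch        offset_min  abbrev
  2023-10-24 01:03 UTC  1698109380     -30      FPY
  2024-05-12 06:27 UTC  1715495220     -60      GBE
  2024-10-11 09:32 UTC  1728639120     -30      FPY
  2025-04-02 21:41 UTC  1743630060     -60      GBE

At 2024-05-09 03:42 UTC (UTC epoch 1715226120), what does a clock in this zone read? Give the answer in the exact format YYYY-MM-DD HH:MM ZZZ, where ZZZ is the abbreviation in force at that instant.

2024-05-09 03:12 FPY

Query: 2024-05-09 03:42 UTC
Rule 1/4 (FPY, -00:30): 2023-10-24 01:03 UTC ≤ query < 2024-05-12 06:27 UTC
3·60 + 42 - 30 = 192 min
192 = 0·1440 + 192; 192 = 3·60 + 12 → 03:12, same day
→ 2024-05-09 03:12 FPY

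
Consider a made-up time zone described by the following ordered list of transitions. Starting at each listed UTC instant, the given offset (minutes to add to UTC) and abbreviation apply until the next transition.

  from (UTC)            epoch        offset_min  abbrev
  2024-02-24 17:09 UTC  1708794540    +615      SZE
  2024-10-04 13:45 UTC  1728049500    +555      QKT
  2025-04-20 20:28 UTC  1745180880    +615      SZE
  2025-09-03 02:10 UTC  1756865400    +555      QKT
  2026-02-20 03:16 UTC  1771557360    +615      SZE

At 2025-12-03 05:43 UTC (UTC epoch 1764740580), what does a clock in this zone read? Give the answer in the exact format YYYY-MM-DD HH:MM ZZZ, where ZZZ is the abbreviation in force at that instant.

2025-12-03 14:58 QKT

Query: 2025-12-03 05:43 UTC
Rule 4/5 (QKT, +09:15): 2025-09-03 02:10 UTC ≤ query < 2026-02-20 03:16 UTC
5·60 + 43 + 555 = 898 min
898 = 0·1440 + 898; 898 = 14·60 + 58 → 14:58, same day
→ 2025-12-03 14:58 QKT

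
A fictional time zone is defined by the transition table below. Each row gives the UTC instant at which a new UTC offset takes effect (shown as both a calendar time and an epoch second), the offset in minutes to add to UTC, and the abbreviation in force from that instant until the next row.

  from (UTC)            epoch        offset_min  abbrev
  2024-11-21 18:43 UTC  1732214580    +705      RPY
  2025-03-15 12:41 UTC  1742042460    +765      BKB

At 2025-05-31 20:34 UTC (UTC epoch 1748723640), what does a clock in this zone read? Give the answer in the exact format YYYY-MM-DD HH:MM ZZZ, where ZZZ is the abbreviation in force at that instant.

Query: 2025-05-31 20:34 UTC
Rule 2/2 (BKB, +12:45): 2025-03-15 12:41 UTC ≤ query < +∞
20·60 + 34 + 765 = 1999 min
1999 = 1·1440 + 559; 559 = 9·60 + 19 → 09:19, 2025-05-31 + 1 day = 2025-06-01
→ 2025-06-01 09:19 BKB

2025-06-01 09:19 BKB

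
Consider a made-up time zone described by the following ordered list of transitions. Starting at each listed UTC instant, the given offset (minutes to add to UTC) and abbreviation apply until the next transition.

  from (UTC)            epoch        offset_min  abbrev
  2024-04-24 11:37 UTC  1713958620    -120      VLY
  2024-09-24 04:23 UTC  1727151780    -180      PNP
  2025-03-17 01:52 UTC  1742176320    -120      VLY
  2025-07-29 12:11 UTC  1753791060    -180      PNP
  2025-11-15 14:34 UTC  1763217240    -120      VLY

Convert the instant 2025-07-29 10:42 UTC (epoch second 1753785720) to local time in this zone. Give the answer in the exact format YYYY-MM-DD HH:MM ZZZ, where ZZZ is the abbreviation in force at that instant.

2025-07-29 08:42 VLY

Query: 2025-07-29 10:42 UTC
Rule 3/5 (VLY, -02:00): 2025-03-17 01:52 UTC ≤ query < 2025-07-29 12:11 UTC
10·60 + 42 - 120 = 522 min
522 = 0·1440 + 522; 522 = 8·60 + 42 → 08:42, same day
→ 2025-07-29 08:42 VLY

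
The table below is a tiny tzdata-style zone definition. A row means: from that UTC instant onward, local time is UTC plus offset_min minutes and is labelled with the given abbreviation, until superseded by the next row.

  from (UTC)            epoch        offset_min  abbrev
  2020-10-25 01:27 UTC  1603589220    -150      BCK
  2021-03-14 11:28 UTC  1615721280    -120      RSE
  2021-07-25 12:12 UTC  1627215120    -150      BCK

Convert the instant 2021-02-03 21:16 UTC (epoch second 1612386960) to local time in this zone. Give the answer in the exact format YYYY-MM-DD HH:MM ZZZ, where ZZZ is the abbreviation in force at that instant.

Query: 2021-02-03 21:16 UTC
Rule 1/3 (BCK, -02:30): 2020-10-25 01:27 UTC ≤ query < 2021-03-14 11:28 UTC
21·60 + 16 - 150 = 1126 min
1126 = 0·1440 + 1126; 1126 = 18·60 + 46 → 18:46, same day
→ 2021-02-03 18:46 BCK

2021-02-03 18:46 BCK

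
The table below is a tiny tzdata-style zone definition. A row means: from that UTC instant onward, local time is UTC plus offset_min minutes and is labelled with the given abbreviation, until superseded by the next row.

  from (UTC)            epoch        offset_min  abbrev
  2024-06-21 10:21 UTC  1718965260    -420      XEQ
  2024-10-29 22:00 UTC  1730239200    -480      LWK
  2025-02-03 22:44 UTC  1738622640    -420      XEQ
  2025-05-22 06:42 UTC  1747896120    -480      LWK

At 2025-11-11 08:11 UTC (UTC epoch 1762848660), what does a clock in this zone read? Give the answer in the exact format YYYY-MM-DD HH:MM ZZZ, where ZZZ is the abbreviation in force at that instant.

Query: 2025-11-11 08:11 UTC
Rule 4/4 (LWK, -08:00): 2025-05-22 06:42 UTC ≤ query < +∞
8·60 + 11 - 480 = 11 min
11 = 0·1440 + 11; 11 = 0·60 + 11 → 00:11, same day
→ 2025-11-11 00:11 LWK

2025-11-11 00:11 LWK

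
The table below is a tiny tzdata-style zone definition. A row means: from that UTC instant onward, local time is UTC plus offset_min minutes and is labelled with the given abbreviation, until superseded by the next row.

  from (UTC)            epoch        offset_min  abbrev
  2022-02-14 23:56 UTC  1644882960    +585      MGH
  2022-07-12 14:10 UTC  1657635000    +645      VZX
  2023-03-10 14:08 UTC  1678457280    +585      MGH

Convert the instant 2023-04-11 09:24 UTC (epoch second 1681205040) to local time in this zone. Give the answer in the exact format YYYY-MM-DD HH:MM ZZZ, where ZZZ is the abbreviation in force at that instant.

2023-04-11 19:09 MGH

Query: 2023-04-11 09:24 UTC
Rule 3/3 (MGH, +09:45): 2023-03-10 14:08 UTC ≤ query < +∞
9·60 + 24 + 585 = 1149 min
1149 = 0·1440 + 1149; 1149 = 19·60 + 9 → 19:09, same day
→ 2023-04-11 19:09 MGH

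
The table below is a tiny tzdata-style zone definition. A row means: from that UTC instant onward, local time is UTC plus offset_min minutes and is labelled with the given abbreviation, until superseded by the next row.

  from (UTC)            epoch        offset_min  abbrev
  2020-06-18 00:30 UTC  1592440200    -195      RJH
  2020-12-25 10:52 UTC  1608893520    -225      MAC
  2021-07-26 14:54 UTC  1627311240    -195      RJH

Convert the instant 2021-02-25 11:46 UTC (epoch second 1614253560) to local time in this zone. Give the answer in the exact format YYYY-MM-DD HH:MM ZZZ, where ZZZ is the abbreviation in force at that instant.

Query: 2021-02-25 11:46 UTC
Rule 2/3 (MAC, -03:45): 2020-12-25 10:52 UTC ≤ query < 2021-07-26 14:54 UTC
11·60 + 46 - 225 = 481 min
481 = 0·1440 + 481; 481 = 8·60 + 1 → 08:01, same day
→ 2021-02-25 08:01 MAC

2021-02-25 08:01 MAC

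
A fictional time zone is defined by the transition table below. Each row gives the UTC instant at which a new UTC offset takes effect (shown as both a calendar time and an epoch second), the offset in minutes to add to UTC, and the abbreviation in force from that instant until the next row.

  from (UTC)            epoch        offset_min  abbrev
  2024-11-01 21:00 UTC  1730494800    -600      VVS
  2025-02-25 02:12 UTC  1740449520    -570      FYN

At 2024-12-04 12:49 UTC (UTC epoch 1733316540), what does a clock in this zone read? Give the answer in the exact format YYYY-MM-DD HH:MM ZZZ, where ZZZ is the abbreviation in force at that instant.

2024-12-04 02:49 VVS

Query: 2024-12-04 12:49 UTC
Rule 1/2 (VVS, -10:00): 2024-11-01 21:00 UTC ≤ query < 2025-02-25 02:12 UTC
12·60 + 49 - 600 = 169 min
169 = 0·1440 + 169; 169 = 2·60 + 49 → 02:49, same day
→ 2024-12-04 02:49 VVS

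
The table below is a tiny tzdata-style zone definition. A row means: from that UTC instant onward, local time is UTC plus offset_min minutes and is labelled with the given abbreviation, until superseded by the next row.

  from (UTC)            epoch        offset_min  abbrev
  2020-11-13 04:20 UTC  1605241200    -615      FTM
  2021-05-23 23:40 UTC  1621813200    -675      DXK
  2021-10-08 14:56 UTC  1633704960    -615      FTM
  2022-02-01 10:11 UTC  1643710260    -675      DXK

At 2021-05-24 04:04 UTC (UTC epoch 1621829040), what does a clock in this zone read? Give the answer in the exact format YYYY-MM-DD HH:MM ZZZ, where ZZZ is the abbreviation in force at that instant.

Query: 2021-05-24 04:04 UTC
Rule 2/4 (DXK, -11:15): 2021-05-23 23:40 UTC ≤ query < 2021-10-08 14:56 UTC
4·60 + 4 - 675 = -431 min
-431 = -1·1440 + 1009; 1009 = 16·60 + 49 → 16:49, 2021-05-24 - 1 day = 2021-05-23
→ 2021-05-23 16:49 DXK

2021-05-23 16:49 DXK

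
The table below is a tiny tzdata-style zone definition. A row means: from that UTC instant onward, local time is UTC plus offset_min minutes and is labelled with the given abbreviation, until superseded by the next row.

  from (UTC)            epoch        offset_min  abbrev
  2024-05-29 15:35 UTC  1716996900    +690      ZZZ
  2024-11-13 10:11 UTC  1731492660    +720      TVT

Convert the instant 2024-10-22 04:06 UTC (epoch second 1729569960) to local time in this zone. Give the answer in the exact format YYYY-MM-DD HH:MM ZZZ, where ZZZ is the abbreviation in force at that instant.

2024-10-22 15:36 ZZZ

Query: 2024-10-22 04:06 UTC
Rule 1/2 (ZZZ, +11:30): 2024-05-29 15:35 UTC ≤ query < 2024-11-13 10:11 UTC
4·60 + 6 + 690 = 936 min
936 = 0·1440 + 936; 936 = 15·60 + 36 → 15:36, same day
→ 2024-10-22 15:36 ZZZ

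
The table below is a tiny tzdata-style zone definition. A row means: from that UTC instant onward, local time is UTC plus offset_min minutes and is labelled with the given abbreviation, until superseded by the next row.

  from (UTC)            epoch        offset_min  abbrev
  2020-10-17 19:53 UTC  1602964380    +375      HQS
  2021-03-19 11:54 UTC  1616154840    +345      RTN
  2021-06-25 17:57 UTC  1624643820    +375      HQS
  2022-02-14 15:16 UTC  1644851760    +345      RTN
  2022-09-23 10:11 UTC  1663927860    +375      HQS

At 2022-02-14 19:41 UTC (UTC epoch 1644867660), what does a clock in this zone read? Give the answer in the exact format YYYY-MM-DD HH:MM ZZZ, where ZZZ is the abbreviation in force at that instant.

Query: 2022-02-14 19:41 UTC
Rule 4/5 (RTN, +05:45): 2022-02-14 15:16 UTC ≤ query < 2022-09-23 10:11 UTC
19·60 + 41 + 345 = 1526 min
1526 = 1·1440 + 86; 86 = 1·60 + 26 → 01:26, 2022-02-14 + 1 day = 2022-02-15
→ 2022-02-15 01:26 RTN

2022-02-15 01:26 RTN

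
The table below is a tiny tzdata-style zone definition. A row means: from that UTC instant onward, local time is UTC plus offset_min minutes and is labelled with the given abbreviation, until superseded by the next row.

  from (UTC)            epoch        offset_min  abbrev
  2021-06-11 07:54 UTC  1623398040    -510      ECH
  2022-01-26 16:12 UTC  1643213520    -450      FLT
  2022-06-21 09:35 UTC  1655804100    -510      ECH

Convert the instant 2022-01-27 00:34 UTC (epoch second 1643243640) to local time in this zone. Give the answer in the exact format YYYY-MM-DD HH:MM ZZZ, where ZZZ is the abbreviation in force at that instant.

2022-01-26 17:04 FLT

Query: 2022-01-27 00:34 UTC
Rule 2/3 (FLT, -07:30): 2022-01-26 16:12 UTC ≤ query < 2022-06-21 09:35 UTC
0·60 + 34 - 450 = -416 min
-416 = -1·1440 + 1024; 1024 = 17·60 + 4 → 17:04, 2022-01-27 - 1 day = 2022-01-26
→ 2022-01-26 17:04 FLT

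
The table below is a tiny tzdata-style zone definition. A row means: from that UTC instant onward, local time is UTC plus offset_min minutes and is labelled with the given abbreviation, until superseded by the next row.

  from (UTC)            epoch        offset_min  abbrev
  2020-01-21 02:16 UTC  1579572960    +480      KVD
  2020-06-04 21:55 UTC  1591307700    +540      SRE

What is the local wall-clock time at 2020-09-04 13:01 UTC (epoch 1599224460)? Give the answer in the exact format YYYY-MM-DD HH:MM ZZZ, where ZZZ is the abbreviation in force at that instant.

Query: 2020-09-04 13:01 UTC
Rule 2/2 (SRE, +09:00): 2020-06-04 21:55 UTC ≤ query < +∞
13·60 + 1 + 540 = 1321 min
1321 = 0·1440 + 1321; 1321 = 22·60 + 1 → 22:01, same day
→ 2020-09-04 22:01 SRE

2020-09-04 22:01 SRE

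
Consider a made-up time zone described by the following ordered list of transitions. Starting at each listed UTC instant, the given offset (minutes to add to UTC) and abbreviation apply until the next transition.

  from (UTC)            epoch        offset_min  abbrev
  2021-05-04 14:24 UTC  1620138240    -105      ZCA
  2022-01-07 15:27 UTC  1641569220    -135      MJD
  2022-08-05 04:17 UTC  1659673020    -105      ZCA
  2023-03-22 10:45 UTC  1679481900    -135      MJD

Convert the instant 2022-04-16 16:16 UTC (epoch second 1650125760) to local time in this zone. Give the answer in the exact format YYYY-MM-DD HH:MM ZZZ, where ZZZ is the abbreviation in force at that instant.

2022-04-16 14:01 MJD

Query: 2022-04-16 16:16 UTC
Rule 2/4 (MJD, -02:15): 2022-01-07 15:27 UTC ≤ query < 2022-08-05 04:17 UTC
16·60 + 16 - 135 = 841 min
841 = 0·1440 + 841; 841 = 14·60 + 1 → 14:01, same day
→ 2022-04-16 14:01 MJD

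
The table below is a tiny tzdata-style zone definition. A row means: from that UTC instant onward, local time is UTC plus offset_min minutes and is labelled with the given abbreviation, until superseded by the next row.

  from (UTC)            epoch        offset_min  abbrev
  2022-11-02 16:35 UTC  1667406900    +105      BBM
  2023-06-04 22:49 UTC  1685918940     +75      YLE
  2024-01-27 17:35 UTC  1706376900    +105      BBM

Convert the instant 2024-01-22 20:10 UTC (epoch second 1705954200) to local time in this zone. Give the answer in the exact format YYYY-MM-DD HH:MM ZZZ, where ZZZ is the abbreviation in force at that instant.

Query: 2024-01-22 20:10 UTC
Rule 2/3 (YLE, +01:15): 2023-06-04 22:49 UTC ≤ query < 2024-01-27 17:35 UTC
20·60 + 10 + 75 = 1285 min
1285 = 0·1440 + 1285; 1285 = 21·60 + 25 → 21:25, same day
→ 2024-01-22 21:25 YLE

2024-01-22 21:25 YLE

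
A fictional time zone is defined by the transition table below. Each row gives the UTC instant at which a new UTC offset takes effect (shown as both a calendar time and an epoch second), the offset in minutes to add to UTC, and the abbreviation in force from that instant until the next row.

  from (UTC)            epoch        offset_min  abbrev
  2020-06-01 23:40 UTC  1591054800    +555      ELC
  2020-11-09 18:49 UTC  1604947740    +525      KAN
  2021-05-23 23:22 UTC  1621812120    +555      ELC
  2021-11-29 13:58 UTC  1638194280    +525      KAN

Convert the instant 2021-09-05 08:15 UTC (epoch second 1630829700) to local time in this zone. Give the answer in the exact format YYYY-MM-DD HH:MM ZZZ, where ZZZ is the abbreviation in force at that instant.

2021-09-05 17:30 ELC

Query: 2021-09-05 08:15 UTC
Rule 3/4 (ELC, +09:15): 2021-05-23 23:22 UTC ≤ query < 2021-11-29 13:58 UTC
8·60 + 15 + 555 = 1050 min
1050 = 0·1440 + 1050; 1050 = 17·60 + 30 → 17:30, same day
→ 2021-09-05 17:30 ELC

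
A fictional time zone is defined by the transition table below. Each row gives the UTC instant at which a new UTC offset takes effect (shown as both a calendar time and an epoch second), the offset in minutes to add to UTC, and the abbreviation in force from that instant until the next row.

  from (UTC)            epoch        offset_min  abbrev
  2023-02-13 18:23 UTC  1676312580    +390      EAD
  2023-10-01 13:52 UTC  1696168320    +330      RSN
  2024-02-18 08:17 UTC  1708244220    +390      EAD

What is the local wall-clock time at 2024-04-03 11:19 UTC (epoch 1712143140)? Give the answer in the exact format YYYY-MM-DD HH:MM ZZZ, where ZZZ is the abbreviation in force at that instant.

Query: 2024-04-03 11:19 UTC
Rule 3/3 (EAD, +06:30): 2024-02-18 08:17 UTC ≤ query < +∞
11·60 + 19 + 390 = 1069 min
1069 = 0·1440 + 1069; 1069 = 17·60 + 49 → 17:49, same day
→ 2024-04-03 17:49 EAD

2024-04-03 17:49 EAD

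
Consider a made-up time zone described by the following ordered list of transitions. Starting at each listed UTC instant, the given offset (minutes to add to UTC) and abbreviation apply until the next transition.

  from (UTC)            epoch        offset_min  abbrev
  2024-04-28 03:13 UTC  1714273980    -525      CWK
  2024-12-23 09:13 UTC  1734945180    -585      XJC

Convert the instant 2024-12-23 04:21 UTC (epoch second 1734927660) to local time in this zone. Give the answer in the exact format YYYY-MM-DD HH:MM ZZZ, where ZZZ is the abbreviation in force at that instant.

2024-12-22 19:36 CWK

Query: 2024-12-23 04:21 UTC
Rule 1/2 (CWK, -08:45): 2024-04-28 03:13 UTC ≤ query < 2024-12-23 09:13 UTC
4·60 + 21 - 525 = -264 min
-264 = -1·1440 + 1176; 1176 = 19·60 + 36 → 19:36, 2024-12-23 - 1 day = 2024-12-22
→ 2024-12-22 19:36 CWK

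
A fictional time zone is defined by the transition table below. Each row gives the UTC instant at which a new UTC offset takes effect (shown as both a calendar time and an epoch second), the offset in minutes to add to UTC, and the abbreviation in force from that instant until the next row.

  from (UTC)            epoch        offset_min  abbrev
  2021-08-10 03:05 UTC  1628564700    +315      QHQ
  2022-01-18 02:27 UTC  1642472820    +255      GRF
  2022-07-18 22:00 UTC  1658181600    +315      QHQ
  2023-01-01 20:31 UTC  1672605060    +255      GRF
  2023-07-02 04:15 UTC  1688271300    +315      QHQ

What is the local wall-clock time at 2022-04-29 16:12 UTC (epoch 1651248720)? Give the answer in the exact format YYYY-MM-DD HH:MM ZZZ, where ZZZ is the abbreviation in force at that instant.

Query: 2022-04-29 16:12 UTC
Rule 2/5 (GRF, +04:15): 2022-01-18 02:27 UTC ≤ query < 2022-07-18 22:00 UTC
16·60 + 12 + 255 = 1227 min
1227 = 0·1440 + 1227; 1227 = 20·60 + 27 → 20:27, same day
→ 2022-04-29 20:27 GRF

2022-04-29 20:27 GRF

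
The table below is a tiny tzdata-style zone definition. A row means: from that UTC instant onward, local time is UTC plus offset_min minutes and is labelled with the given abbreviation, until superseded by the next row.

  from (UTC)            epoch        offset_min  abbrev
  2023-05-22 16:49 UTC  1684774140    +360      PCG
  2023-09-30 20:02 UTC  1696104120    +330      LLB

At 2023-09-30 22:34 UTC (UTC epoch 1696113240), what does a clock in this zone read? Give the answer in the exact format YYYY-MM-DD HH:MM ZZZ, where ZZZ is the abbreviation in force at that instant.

2023-10-01 04:04 LLB

Query: 2023-09-30 22:34 UTC
Rule 2/2 (LLB, +05:30): 2023-09-30 20:02 UTC ≤ query < +∞
22·60 + 34 + 330 = 1684 min
1684 = 1·1440 + 244; 244 = 4·60 + 4 → 04:04, 2023-09-30 + 1 day = 2023-10-01
→ 2023-10-01 04:04 LLB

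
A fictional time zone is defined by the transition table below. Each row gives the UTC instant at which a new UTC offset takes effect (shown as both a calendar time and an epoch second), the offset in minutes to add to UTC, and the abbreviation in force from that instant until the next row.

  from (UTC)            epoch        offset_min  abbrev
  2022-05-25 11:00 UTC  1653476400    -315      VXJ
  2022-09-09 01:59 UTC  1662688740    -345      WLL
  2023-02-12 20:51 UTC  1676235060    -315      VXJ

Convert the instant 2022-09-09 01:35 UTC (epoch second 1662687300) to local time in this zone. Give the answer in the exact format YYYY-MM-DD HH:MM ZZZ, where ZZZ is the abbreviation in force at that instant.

2022-09-08 20:20 VXJ

Query: 2022-09-09 01:35 UTC
Rule 1/3 (VXJ, -05:15): 2022-05-25 11:00 UTC ≤ query < 2022-09-09 01:59 UTC
1·60 + 35 - 315 = -220 min
-220 = -1·1440 + 1220; 1220 = 20·60 + 20 → 20:20, 2022-09-09 - 1 day = 2022-09-08
→ 2022-09-08 20:20 VXJ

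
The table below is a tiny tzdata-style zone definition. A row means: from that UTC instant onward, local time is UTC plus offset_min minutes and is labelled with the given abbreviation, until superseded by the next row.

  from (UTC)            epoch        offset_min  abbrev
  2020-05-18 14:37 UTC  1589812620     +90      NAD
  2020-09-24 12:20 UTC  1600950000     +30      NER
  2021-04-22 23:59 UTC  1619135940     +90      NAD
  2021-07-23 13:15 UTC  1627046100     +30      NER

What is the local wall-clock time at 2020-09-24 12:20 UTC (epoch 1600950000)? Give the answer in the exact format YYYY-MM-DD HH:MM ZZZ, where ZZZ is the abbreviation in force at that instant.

2020-09-24 12:50 NER

Query: 2020-09-24 12:20 UTC
Rule 2/4 (NER, +00:30): 2020-09-24 12:20 UTC ≤ query < 2021-04-22 23:59 UTC
12·60 + 20 + 30 = 770 min
770 = 0·1440 + 770; 770 = 12·60 + 50 → 12:50, same day
→ 2020-09-24 12:50 NER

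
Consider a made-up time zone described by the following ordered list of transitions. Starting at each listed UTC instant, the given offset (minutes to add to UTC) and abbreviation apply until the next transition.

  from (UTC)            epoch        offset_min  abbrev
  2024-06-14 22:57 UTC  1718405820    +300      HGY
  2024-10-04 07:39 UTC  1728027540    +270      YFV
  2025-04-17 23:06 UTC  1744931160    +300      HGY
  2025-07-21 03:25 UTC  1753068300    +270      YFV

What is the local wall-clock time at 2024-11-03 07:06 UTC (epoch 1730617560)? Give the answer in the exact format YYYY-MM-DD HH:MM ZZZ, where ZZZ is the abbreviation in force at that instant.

2024-11-03 11:36 YFV

Query: 2024-11-03 07:06 UTC
Rule 2/4 (YFV, +04:30): 2024-10-04 07:39 UTC ≤ query < 2025-04-17 23:06 UTC
7·60 + 6 + 270 = 696 min
696 = 0·1440 + 696; 696 = 11·60 + 36 → 11:36, same day
→ 2024-11-03 11:36 YFV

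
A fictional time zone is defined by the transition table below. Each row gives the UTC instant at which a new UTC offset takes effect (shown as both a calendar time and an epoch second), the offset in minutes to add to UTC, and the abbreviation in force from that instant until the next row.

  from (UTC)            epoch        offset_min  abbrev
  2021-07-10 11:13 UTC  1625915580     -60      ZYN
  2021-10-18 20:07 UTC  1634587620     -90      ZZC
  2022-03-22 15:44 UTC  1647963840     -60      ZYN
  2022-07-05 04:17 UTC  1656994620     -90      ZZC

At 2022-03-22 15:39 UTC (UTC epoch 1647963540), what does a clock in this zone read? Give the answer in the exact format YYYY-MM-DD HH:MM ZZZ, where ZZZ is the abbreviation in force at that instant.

Query: 2022-03-22 15:39 UTC
Rule 2/4 (ZZC, -01:30): 2021-10-18 20:07 UTC ≤ query < 2022-03-22 15:44 UTC
15·60 + 39 - 90 = 849 min
849 = 0·1440 + 849; 849 = 14·60 + 9 → 14:09, same day
→ 2022-03-22 14:09 ZZC

2022-03-22 14:09 ZZC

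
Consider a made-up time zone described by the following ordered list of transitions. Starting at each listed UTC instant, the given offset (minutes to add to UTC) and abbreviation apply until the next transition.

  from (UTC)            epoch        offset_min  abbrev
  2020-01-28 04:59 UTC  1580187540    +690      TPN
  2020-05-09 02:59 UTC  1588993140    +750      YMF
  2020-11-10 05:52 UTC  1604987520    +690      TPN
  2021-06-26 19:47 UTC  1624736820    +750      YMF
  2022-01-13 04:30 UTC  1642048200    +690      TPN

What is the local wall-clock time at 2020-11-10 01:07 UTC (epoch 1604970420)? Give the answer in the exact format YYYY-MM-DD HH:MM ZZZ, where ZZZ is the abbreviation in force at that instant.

Query: 2020-11-10 01:07 UTC
Rule 2/5 (YMF, +12:30): 2020-05-09 02:59 UTC ≤ query < 2020-11-10 05:52 UTC
1·60 + 7 + 750 = 817 min
817 = 0·1440 + 817; 817 = 13·60 + 37 → 13:37, same day
→ 2020-11-10 13:37 YMF

2020-11-10 13:37 YMF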